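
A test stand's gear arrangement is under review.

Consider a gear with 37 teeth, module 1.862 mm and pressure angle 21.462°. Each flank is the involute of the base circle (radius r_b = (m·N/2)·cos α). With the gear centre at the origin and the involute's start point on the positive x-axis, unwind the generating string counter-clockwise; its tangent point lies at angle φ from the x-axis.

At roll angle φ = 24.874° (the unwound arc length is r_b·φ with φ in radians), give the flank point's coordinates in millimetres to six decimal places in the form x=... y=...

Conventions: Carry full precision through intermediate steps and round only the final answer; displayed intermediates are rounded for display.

x=34.938653 y=0.857992

recognized (one wheel, involute flank): single-mesh tooth geometry, m = 1.862, N = 37
pitch radius r_p = m·N/2 = 1.862·37/2 = 34.447000
base radius r_b = r_p·cos α = 34.447000·cos 21.462° = 32.058460
roll angle φ = 24.874° = 0.43413320 rad
x = r_b·(cos φ + φ·sin φ) = 34.938653
y = r_b·(sin φ − φ·cos φ) = 0.857992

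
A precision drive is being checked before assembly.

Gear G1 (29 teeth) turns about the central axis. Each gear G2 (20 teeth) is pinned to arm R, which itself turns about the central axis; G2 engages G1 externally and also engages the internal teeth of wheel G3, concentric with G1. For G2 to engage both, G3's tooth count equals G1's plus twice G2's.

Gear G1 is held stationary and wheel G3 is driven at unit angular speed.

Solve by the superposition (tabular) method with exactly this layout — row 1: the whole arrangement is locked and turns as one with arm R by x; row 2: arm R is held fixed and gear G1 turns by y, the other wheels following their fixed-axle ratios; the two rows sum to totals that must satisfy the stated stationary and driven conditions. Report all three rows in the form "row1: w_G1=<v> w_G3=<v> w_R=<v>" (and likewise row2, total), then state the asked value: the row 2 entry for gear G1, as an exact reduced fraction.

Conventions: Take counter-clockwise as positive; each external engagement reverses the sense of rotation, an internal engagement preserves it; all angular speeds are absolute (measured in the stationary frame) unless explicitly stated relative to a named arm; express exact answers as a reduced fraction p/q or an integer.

row1: w_G1=69/98 w_G3=69/98 w_R=69/98
row2: w_G1=-69/98 w_G3=29/98 w_R=0
total: w_G1=0 w_G3=1 w_R=69/98
asked value: -69/98

planetary set (29T centre, 20T on arm, 69T internal) — Willis relation
superposition row 1 [locked train]: every member turns x
row 2: sun turns y, ring = −(29/69)·y, arm 0
boundary: total ω_sun = x + y = 0 and total ω_ring = x − (29/69)·y = 1  ⇒  y = -69/98, x = 69/98
row 2 ring = −(29/69)·(-69/98) = 29/98
totals (row 1 + row 2): sun 69/98 + (-69/98) = 0, ring 69/98 + 29/98 = 1, arm 69/98 + 0 = 69/98
asked cell (row2, sun) = -69/98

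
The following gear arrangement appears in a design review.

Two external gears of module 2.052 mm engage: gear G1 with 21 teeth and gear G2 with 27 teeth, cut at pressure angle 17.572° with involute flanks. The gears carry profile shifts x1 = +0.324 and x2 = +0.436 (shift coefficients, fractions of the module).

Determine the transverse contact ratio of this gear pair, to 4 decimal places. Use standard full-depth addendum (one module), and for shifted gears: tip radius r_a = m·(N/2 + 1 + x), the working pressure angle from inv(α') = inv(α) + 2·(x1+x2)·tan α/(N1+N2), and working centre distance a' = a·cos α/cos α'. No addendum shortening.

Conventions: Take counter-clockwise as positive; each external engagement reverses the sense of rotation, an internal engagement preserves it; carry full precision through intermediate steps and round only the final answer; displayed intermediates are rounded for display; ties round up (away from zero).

single-mesh involute tooth geometry (21T engaging 27T at module 2.052)
base radii: r_b1 = 20.540627, r_b2 = 26.409378
tip radii: r_a1 = 24.262848, r_a2 = 30.648672
inv(α') = inv(17.572°) + 2·(+0.324+0.436)·tan α/(21+27) = 0.02001987  ⇒  α' = 21.98809°
a' = a·cos α / cos α' = 49.2480·cos 17.572°/cos 21.98809° = 50.632960
action lengths: √(r_a1²−r_b1²) = 12.913885, √(r_a2²−r_b2²) = 15.552680
base pitch p_b = π·m·cos α = 6.145741
CR = (12.913885 + 15.552680 − 50.632960·sin 21.98809°)/6.145741 = 1.547231
contact ratio ≈ 1.5472

1.5472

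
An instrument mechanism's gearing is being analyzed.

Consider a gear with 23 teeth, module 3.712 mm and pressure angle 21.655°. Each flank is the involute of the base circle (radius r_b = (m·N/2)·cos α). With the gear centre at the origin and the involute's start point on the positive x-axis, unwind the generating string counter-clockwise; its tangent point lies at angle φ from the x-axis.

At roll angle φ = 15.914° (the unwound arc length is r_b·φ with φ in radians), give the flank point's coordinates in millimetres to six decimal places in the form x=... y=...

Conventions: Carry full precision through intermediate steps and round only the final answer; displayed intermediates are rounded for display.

single-mesh involute tooth geometry (23T wheel at module 3.712)
pitch radius r_p = m·N/2 = 3.712·23/2 = 42.688000
base radius r_b = r_p·cos α = 42.688000·cos 21.655° = 39.675196
roll angle φ = 15.914° = 0.27775170 rad
x = r_b·(cos φ + φ·sin φ) = 41.176197
y = r_b·(sin φ − φ·cos φ) = 0.281199

x=41.176197 y=0.281199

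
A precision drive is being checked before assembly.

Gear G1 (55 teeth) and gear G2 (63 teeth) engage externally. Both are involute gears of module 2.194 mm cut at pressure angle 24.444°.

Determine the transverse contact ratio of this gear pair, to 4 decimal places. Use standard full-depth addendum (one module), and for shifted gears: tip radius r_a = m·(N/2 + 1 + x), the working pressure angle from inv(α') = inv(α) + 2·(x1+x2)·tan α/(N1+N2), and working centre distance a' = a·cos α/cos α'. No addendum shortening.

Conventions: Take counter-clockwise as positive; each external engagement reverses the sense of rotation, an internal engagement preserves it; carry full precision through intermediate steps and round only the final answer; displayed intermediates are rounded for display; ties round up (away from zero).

1.5732

topology: single-mesh involute geometry — m = 2.194, 55T/63T pair
base radii: r_b1 = 54.926942, r_b2 = 62.916315
tip radii: r_a1 = 62.529000, r_a2 = 71.305000
no profile shift: α' = α, a' = a
action lengths: √(r_a1²−r_b1²) = 29.881548, √(r_a2²−r_b2²) = 33.555034
base pitch p_b = π·m·cos α = 6.274839
CR = (29.881548 + 33.555034 − 129.446000·sin 24.44400°)/6.274839 = 1.573164
contact ratio ≈ 1.5732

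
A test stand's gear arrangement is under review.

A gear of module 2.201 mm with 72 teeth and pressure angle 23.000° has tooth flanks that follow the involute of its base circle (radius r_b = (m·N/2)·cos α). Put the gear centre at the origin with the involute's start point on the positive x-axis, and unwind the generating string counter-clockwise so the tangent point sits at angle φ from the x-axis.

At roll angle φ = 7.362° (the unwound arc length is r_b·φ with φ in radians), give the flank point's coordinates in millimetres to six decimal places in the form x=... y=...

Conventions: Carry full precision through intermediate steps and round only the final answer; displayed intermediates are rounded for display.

x=73.536735 y=0.051491

topology: single-mesh involute geometry — m = 2.201, N = 72
pitch radius r_p = m·N/2 = 2.201·72/2 = 79.236000
base radius r_b = r_p·cos α = 79.236000·cos 23.000° = 72.937123
roll angle φ = 7.362° = 0.12849114 rad
x = r_b·(cos φ + φ·sin φ) = 73.536735
y = r_b·(sin φ − φ·cos φ) = 0.051491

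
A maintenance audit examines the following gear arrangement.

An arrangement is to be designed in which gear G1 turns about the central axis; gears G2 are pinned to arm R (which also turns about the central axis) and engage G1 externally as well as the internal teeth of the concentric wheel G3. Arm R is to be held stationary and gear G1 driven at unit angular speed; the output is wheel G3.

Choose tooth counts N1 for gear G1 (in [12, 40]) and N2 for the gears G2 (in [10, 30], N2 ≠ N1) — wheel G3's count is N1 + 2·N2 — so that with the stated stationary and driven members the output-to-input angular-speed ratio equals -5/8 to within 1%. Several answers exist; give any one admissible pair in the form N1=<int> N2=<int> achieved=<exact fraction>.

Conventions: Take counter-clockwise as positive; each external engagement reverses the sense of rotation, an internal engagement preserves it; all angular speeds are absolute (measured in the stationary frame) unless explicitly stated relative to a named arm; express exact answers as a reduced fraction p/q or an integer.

N1=40 N2=12 achieved=-5/8

planetary set to be sized for -5/8 (Willis relation)
Willis with ω_arm = 0: ω_ring/ω_sun = −N1/N3; set equal to -5/8  ⇒  N3/N1 = −1/(-5/8) = 8/5
N3 = N1 + 2·N2  ⇒  N2/N1 = (N3/N1 − 1)/2 = (8/5 − 1)/2 = 3/10
smallest multiple with N1 ≥ 12 and N2 ≥ 10: k = 4  ⇒  N1 = 4·10 = 40, N2 = 4·3 = 12 (N1 ≤ 40, N2 ≤ 30, N2 ≠ N1 ✓), N3 = 40 + 2·12 = 64
check: −N1/N3 with N1 = 40, N3 = 64 gives -5/8; |achieved − target| = 0 ≤ 1/160 ✓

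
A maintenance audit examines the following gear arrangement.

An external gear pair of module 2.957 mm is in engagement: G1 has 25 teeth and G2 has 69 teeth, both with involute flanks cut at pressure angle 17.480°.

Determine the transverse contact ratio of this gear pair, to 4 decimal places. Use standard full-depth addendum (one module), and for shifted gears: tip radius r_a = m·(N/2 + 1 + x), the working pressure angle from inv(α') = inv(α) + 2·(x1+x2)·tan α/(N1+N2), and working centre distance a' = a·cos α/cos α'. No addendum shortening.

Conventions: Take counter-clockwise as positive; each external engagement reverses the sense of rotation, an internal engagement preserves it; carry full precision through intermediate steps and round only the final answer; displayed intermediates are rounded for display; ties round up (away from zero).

topology: single-mesh involute geometry — m = 2.957, 25T/69T pair
base radii: r_b1 = 35.255640, r_b2 = 97.305568
tip radii: r_a1 = 39.919500, r_a2 = 104.973500
no profile shift: α' = α, a' = a
action lengths: √(r_a1²−r_b1²) = 18.724484, √(r_a2²−r_b2²) = 39.383527
base pitch p_b = π·m·cos α = 8.860709
CR = (18.724484 + 39.383527 − 138.979000·sin 17.48000°)/8.860709 = 1.846634
contact ratio ≈ 1.8466

1.8466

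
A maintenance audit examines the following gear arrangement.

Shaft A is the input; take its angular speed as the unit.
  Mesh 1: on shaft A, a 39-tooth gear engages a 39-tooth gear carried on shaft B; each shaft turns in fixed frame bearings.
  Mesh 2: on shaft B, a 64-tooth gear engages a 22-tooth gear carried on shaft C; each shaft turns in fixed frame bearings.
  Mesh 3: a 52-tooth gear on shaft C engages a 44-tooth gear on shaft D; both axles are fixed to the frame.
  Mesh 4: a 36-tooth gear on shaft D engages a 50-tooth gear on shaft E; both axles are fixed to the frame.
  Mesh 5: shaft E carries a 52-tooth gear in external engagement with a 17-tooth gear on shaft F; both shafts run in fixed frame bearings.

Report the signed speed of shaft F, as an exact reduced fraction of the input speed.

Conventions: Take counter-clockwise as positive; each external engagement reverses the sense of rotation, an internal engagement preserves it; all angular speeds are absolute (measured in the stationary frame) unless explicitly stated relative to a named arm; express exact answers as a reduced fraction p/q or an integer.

-389376/51425

5-mesh fixed-axis compound train (all bearings frame-fixed)
mesh 1 [39T→39T]: |ω|/ω_in = 1×39/39 = 1, sense flips to −
mesh 2 [64T→22T]: |ω|/ω_in = 1×64/22 = 32/11, sense flips to +
mesh 3 [52T→44T]: |ω|/ω_in = (32/11)×52/44 = 416/121, sense flips to −
mesh 4 [36T→50T]: |ω|/ω_in = (416/121)×36/50 = 7488/3025, sense flips to +
mesh 5 [52T→17T]: |ω|/ω_in = (7488/3025)×52/17 = 389376/51425, sense flips to −
signed output speed (× input speed) = -389376/51425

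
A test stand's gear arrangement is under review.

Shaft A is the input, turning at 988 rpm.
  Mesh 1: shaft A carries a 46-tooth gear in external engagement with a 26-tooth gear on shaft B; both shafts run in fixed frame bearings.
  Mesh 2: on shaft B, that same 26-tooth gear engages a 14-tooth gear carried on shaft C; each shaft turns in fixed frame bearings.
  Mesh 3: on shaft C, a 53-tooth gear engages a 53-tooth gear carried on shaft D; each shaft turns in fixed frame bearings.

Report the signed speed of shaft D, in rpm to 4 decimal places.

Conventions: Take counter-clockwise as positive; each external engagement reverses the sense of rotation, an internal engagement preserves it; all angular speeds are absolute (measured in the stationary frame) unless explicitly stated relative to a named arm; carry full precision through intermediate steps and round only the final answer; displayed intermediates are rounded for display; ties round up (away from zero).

class = fixed-axis compound train [3 meshes; 3 ratios multiply, 3 sense flips]
mesh 1 [46T→26T]: ω = 988.0000×46/26 = 1748.0000 rpm, sense flips to −
mesh 2 [26T→14T]: ω = 1748.0000×26/14 = 3246.2857 rpm, sense flips to +
mesh 3 [53T→53T]: ω = 3246.2857×53/53 = 3246.2857 rpm, sense flips to −
signed output speed = -3246.2857 rpm

-3246.2857 rpm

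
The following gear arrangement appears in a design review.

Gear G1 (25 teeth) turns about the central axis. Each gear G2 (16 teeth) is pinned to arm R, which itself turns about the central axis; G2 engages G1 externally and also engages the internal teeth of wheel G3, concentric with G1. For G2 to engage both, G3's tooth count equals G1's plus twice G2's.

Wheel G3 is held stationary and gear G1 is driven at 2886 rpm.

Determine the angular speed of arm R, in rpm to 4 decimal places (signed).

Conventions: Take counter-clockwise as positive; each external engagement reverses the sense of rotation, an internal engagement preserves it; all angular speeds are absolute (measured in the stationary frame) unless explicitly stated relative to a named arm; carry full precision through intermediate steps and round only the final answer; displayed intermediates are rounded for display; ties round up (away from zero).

+879.8780 rpm

class = planetary set [G3 = 25+2·16 = 57; Willis about the carrier]
normalise by the input: solve with ω_sun = 1, then scale by 2886 rpm
ring teeth: 25 + 2·16 = 57
25(ω_sun−ω_arm) = −57(ω_ring−ω_arm),  ω_ring = 0, ω_sun = 1
25(1−ω_arm) = −57(0−ω_arm)  ⇒  82·ω_arm = 25  ⇒  ω_arm = 25/82
scale: ω_arm = 25/82 × 2886 rpm = +879.8780 rpm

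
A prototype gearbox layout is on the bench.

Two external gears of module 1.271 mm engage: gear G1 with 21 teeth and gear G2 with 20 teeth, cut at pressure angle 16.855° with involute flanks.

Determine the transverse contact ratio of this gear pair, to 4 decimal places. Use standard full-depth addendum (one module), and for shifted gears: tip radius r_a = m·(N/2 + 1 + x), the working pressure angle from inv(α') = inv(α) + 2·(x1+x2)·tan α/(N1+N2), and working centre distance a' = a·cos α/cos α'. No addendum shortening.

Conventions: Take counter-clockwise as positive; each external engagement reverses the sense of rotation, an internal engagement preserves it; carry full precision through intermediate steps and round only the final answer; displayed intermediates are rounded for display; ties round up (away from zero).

1.6865

recognized (one external pair, fixed centres): single-mesh tooth geometry, m = 1.271, N1 = 21, N2 = 20
base radii: r_b1 = 12.772199, r_b2 = 12.163999
tip radii: r_a1 = 14.616500, r_a2 = 13.981000
no profile shift: α' = α, a' = a
action lengths: √(r_a1²−r_b1²) = 7.107251, √(r_a2²−r_b2²) = 6.892423
base pitch p_b = π·m·cos α = 3.821433
CR = (7.107251 + 6.892423 − 26.055500·sin 16.85500°)/3.821433 = 1.686505
contact ratio ≈ 1.6865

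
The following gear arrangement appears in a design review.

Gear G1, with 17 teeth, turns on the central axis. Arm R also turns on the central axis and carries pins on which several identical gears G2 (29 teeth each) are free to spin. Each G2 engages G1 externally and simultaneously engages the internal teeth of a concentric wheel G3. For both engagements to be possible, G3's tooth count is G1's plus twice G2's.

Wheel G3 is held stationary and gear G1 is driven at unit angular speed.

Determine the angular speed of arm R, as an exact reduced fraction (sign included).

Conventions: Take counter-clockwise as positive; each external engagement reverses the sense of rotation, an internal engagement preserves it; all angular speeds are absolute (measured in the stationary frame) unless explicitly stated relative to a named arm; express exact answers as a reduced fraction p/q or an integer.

17/92

planetary set (17T centre, 29T on arm, 75T internal) — Willis relation
ring teeth: 17 + 2·29 = 75
17(ω_sun−ω_arm) = −75(ω_ring−ω_arm),  ω_ring = 0, ω_sun = 1
17(1−ω_arm) = −75(0−ω_arm)  ⇒  92·ω_arm = 17  ⇒  ω_arm = 17/92
exact speed ratio = 17/92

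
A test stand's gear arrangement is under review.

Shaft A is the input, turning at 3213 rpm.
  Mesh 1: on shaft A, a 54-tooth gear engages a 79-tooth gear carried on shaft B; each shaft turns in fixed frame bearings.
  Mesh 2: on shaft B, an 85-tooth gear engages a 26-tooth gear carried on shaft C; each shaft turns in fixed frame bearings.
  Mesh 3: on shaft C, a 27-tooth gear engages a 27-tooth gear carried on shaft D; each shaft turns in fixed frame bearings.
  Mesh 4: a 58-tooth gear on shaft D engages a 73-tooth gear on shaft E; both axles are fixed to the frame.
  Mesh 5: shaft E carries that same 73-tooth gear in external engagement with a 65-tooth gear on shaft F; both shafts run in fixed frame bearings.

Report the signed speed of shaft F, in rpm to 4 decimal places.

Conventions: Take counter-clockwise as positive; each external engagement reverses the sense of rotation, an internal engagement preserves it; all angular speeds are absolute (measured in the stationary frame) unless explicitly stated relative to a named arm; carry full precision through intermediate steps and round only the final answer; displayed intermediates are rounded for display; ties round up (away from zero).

-6406.7475 rpm

5-mesh fixed-axis compound train (all bearings frame-fixed)
mesh 1 [54T→79T]: ω = 3213.0000×54/79 = 2196.2278 rpm, sense flips to −
mesh 2 [85T→26T]: ω = 2196.2278×85/26 = 7179.9757 rpm, sense flips to +
mesh 3 [27T→27T]: ω = 7179.9757×27/27 = 7179.9757 rpm, sense flips to −
mesh 4 [58T→73T]: ω = 7179.9757×58/73 = 5704.6382 rpm, sense flips to +
mesh 5 [73T→65T]: ω = 5704.6382×73/65 = 6406.7475 rpm, sense flips to −
signed output speed = -6406.7475 rpm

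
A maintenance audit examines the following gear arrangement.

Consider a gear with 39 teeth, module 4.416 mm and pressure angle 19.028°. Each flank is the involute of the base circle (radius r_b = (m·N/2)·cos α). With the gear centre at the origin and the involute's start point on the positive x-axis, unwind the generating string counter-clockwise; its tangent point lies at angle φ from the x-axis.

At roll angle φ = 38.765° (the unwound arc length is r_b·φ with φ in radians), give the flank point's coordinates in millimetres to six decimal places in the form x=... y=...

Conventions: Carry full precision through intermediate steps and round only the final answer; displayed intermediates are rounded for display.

x=97.960372 y=8.025626

topology: single-mesh involute geometry — m = 4.416, N = 39
pitch radius r_p = m·N/2 = 4.416·39/2 = 86.112000
base radius r_b = r_p·cos α = 86.112000·cos 19.028° = 81.406785
roll angle φ = 38.765° = 0.67657688 rad
x = r_b·(cos φ + φ·sin φ) = 97.960372
y = r_b·(sin φ − φ·cos φ) = 8.025626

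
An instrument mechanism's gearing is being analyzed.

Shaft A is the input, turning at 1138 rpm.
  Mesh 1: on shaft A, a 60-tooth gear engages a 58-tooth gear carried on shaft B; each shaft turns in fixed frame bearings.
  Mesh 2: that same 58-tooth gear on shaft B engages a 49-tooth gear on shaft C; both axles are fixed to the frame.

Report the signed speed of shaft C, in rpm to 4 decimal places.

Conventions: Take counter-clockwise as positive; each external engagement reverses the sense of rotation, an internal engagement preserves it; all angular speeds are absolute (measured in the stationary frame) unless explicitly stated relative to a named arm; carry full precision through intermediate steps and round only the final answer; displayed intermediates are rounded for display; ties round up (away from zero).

+1393.4694 rpm

recognized (3 fixed axles, 2 meshes): fixed-axis compound train
mesh 1 [60T→58T]: ω = 1138.0000×60/58 = 1177.2414 rpm, sense flips to −
mesh 2 [58T→49T]: ω = 1177.2414×58/49 = 1393.4694 rpm, sense flips to +
signed output speed = +1393.4694 rpm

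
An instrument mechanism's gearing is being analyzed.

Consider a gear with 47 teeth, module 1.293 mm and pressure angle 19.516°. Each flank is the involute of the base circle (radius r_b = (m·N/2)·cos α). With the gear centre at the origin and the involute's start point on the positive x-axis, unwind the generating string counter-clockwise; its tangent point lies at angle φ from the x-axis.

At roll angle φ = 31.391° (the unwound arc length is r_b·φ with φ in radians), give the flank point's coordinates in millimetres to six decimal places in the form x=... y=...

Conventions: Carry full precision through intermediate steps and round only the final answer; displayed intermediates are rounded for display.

x=32.620961 y=1.523364

recognized (one wheel, involute flank): single-mesh tooth geometry, m = 1.293, N = 47
pitch radius r_p = m·N/2 = 1.293·47/2 = 30.385500
base radius r_b = r_p·cos α = 30.385500·cos 19.516° = 28.639799
roll angle φ = 31.391° = 0.54787631 rad
x = r_b·(cos φ + φ·sin φ) = 32.620961
y = r_b·(sin φ − φ·cos φ) = 1.523364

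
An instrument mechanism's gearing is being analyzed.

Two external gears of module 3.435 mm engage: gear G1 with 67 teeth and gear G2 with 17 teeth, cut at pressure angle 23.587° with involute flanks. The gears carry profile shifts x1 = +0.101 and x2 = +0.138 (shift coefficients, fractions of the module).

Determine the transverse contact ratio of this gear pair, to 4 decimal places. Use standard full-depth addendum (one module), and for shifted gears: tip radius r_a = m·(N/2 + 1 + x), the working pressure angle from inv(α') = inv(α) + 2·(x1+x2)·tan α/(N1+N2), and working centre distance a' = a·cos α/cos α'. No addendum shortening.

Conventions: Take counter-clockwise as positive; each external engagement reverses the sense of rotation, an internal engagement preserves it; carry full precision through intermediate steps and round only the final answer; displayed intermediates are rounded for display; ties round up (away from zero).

class = single-mesh tooth geometry [involute pair 67T × 17T, m = 3.435]
base radii: r_b1 = 105.458600, r_b2 = 26.758152
tip radii: r_a1 = 118.854435, r_a2 = 33.106530
inv(α') = inv(23.587°) + 2·(+0.101+0.138)·tan α/(67+17) = 0.02743284  ⇒  α' = 24.30858°
a' = a·cos α / cos α' = 144.2700·cos 23.587°/cos 24.30858° = 145.079239
action lengths: √(r_a1²−r_b1²) = 54.816607, √(r_a2²−r_b2²) = 19.494707
base pitch p_b = π·m·cos α = 9.889790
CR = (54.816607 + 19.494707 − 145.079239·sin 24.30858°)/9.889790 = 1.475191
contact ratio ≈ 1.4752

1.4752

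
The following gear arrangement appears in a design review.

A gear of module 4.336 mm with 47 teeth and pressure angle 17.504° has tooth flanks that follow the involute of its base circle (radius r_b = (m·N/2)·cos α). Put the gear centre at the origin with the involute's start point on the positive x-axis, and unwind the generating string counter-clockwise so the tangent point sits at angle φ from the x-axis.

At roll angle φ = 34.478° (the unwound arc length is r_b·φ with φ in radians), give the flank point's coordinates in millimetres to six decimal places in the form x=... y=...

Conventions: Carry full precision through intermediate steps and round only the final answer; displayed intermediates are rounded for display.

x=113.211240 y=6.806059

topology: single-mesh involute geometry — m = 4.336, N = 47
pitch radius r_p = m·N/2 = 4.336·47/2 = 101.896000
base radius r_b = r_p·cos α = 101.896000·cos 17.504° = 97.177803
roll angle φ = 34.478° = 0.60175462 rad
x = r_b·(cos φ + φ·sin φ) = 113.211240
y = r_b·(sin φ − φ·cos φ) = 6.806059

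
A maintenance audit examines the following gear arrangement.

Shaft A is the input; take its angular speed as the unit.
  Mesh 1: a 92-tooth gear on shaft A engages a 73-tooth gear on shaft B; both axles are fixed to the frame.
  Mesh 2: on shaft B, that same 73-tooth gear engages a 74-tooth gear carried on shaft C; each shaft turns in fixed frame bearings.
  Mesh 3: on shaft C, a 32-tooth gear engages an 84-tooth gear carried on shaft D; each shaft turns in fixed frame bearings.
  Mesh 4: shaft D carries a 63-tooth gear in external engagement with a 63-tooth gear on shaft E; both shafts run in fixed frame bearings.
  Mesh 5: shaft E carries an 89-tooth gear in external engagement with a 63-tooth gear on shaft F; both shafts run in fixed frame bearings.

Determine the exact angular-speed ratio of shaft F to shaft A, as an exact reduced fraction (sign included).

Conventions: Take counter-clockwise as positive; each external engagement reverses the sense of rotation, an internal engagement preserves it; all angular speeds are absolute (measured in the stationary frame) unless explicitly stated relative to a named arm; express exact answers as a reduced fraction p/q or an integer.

-32752/48951

class = fixed-axis compound train [5 meshes; 5 ratios multiply, 5 sense flips]
mesh 1 [92T→73T]: running ratio 92/73, sense −
mesh 2 [73T→74T]: running ratio 46/37, sense +
mesh 3 [32T→84T]: running ratio 368/777, sense −
mesh 4 [63T→63T]: running ratio 368/777, sense +
mesh 5 [89T→63T]: running ratio 32752/48951, sense −
ω_out/ω_in = -32752/48951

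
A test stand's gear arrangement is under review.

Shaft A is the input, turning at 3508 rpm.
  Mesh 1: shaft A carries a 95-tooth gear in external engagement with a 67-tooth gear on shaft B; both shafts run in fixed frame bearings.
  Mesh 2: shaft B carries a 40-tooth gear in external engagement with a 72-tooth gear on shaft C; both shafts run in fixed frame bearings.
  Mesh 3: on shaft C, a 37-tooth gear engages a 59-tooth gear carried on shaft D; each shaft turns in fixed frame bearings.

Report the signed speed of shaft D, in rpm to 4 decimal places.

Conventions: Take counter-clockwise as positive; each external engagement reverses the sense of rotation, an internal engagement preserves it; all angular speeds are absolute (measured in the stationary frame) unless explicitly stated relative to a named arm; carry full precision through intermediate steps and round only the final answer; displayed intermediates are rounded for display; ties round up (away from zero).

recognized (4 fixed axles, 3 meshes): fixed-axis compound train
mesh 1 [95T→67T]: ω = 3508.0000×95/67 = 4974.0299 rpm, sense flips to −
mesh 2 [40T→72T]: ω = 4974.0299×40/72 = 2763.3499 rpm, sense flips to +
mesh 3 [37T→59T]: ω = 2763.3499×37/59 = 1732.9483 rpm, sense flips to −
signed output speed = -1732.9483 rpm

-1732.9483 rpm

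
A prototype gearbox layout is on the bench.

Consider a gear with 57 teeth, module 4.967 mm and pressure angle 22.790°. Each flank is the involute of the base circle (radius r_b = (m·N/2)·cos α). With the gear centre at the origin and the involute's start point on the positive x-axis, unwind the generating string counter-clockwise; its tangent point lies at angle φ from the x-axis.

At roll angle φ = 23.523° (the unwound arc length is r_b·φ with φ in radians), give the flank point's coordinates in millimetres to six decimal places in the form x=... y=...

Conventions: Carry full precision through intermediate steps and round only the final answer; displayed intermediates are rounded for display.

x=141.047760 y=2.959977

single-mesh involute tooth geometry (57T wheel at module 4.967)
pitch radius r_p = m·N/2 = 4.967·57/2 = 141.559500
base radius r_b = r_p·cos α = 141.559500·cos 22.790° = 130.508059
roll angle φ = 23.523° = 0.41055380 rad
x = r_b·(cos φ + φ·sin φ) = 141.047760
y = r_b·(sin φ − φ·cos φ) = 2.959977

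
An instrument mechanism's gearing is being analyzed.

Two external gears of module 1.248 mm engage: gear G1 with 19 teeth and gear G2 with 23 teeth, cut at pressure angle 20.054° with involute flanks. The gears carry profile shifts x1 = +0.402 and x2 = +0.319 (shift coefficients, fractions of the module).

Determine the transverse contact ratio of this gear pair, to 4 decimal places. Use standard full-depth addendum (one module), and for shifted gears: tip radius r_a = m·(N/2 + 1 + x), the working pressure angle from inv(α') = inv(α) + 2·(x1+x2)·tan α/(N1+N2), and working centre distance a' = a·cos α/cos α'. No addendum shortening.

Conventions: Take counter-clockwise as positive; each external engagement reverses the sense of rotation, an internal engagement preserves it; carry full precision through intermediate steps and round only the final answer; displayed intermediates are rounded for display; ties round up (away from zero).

1.4360

topology: single-mesh involute geometry — m = 1.248, 19T/23T pair
base radii: r_b1 = 11.137169, r_b2 = 13.481836
tip radii: r_a1 = 13.605696, r_a2 = 15.998112
inv(α') = inv(20.054°) + 2·(+0.402+0.319)·tan α/(19+23) = 0.02756257  ⇒  α' = 24.34495°
a' = a·cos α / cos α' = 26.2080·cos 20.054°/cos 24.34495° = 27.021777
action lengths: √(r_a1²−r_b1²) = 7.815269, √(r_a2²−r_b2²) = 8.612763
base pitch p_b = π·m·cos α = 3.682995
CR = (7.815269 + 8.612763 − 27.021777·sin 24.34495°)/3.682995 = 1.436023
contact ratio ≈ 1.4360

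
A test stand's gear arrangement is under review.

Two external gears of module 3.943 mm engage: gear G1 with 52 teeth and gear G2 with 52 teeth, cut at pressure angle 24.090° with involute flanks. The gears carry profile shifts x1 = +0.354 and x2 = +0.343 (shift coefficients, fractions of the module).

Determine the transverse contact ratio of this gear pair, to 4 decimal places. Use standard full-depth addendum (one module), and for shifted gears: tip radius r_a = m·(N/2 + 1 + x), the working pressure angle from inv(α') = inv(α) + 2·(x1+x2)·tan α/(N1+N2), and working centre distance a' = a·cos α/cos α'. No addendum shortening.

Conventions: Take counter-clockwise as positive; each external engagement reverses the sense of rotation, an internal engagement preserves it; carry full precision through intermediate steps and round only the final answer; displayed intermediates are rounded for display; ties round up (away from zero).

single-mesh involute tooth geometry (52T engaging 52T at module 3.943)
base radii: r_b1 = 93.589239, r_b2 = 93.589239
tip radii: r_a1 = 107.856822, r_a2 = 107.813449
inv(α') = inv(24.090°) + 2·(+0.354+0.343)·tan α/(52+52) = 0.03265538  ⇒  α' = 25.68453°
a' = a·cos α / cos α' = 205.0360·cos 24.090°/cos 25.68453° = 207.700518
action lengths: √(r_a1²−r_b1²) = 53.611085, √(r_a2²−r_b2²) = 53.523772
base pitch p_b = π·m·cos α = 11.308433
CR = (53.611085 + 53.523772 − 207.700518·sin 25.68453°)/11.308433 = 1.513400
contact ratio ≈ 1.5134

1.5134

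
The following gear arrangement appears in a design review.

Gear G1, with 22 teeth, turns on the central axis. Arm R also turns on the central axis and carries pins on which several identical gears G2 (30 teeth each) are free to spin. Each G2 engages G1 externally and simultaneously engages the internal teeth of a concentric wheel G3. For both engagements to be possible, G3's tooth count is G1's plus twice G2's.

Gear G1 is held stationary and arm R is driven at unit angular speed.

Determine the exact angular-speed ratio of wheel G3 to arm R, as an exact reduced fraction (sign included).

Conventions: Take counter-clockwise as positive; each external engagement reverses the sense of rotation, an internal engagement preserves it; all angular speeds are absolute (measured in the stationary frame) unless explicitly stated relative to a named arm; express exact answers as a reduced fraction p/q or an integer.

topology: planetary set — G1 22T / G2 30T / G3 82T, arm = carrier (Willis)
ring teeth: 22 + 2·30 = 82
22(ω_sun−ω_arm) = −82(ω_ring−ω_arm),  ω_sun = 0, ω_arm = 1
ω_ring = 1 − (22/82)(0−1) = 52/41
ω_out/ω_in = 52/41

52/41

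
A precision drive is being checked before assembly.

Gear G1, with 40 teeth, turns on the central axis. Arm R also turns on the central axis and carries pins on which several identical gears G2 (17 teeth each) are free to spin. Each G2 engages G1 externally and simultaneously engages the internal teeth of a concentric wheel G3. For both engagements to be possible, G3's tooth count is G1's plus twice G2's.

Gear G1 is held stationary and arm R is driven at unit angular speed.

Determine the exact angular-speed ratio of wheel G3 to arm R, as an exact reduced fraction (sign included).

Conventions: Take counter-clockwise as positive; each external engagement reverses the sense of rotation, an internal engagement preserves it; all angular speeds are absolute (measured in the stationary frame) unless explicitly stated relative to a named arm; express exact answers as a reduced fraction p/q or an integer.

class = planetary set [G3 = 40+2·17 = 74; Willis about the carrier]
ring teeth: 40 + 2·17 = 74
40(ω_sun−ω_arm) = −74(ω_ring−ω_arm),  ω_sun = 0, ω_arm = 1
ω_ring = 1 − (40/74)(0−1) = 57/37
ω_out/ω_in = 57/37

57/37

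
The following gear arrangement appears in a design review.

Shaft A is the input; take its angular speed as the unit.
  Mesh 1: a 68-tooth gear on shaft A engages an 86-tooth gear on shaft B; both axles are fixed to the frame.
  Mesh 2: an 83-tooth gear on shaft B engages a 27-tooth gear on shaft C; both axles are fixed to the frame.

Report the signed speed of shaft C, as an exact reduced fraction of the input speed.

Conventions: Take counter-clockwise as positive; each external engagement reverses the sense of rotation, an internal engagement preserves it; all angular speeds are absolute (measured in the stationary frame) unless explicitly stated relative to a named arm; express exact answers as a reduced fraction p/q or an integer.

2822/1161

2-mesh fixed-axis compound train (all bearings frame-fixed)
mesh 1 [68T→86T]: |ω|/ω_in = 1×68/86 = 34/43, sense flips to −
mesh 2 [83T→27T]: |ω|/ω_in = (34/43)×83/27 = 2822/1161, sense flips to +
signed output speed (× input speed) = 2822/1161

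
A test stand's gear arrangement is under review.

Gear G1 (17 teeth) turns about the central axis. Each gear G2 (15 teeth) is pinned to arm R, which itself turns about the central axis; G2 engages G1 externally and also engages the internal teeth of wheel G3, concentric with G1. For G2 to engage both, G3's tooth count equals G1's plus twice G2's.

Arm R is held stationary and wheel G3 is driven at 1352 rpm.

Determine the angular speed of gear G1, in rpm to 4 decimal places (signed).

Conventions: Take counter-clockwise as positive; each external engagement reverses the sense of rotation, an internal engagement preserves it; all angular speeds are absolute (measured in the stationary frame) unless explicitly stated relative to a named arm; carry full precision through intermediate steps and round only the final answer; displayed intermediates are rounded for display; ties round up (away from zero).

-3737.8824 rpm

planetary set (17T centre, 15T on arm, 47T internal) — Willis relation
normalise by the input: solve with ω_ring = 1, then scale by 1352 rpm
ring teeth: 17 + 2·15 = 47
17(ω_sun−ω_arm) = −47(ω_ring−ω_arm),  ω_arm = 0, ω_ring = 1
ω_sun = 0 − (47/17)(1−0) = -47/17
scale: ω_sun = -47/17 × 1352 rpm = -3737.8824 rpm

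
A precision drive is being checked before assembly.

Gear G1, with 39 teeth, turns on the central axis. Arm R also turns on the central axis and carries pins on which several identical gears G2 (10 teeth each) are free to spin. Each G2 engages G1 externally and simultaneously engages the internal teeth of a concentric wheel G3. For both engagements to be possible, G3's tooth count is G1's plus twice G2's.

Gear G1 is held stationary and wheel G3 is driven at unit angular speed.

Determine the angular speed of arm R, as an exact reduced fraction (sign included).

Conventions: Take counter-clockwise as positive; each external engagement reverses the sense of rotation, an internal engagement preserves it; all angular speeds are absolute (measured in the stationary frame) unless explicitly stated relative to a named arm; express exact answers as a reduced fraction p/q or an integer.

59/98

recognized (axles ride arm R): planetary set, 39/10/59 teeth
ring teeth: 39 + 2·10 = 59
39(ω_sun−ω_arm) = −59(ω_ring−ω_arm),  ω_sun = 0, ω_ring = 1
39(0−ω_arm) = −59(1−ω_arm)  ⇒  98·ω_arm = 59  ⇒  ω_arm = 59/98
exact speed ratio = 59/98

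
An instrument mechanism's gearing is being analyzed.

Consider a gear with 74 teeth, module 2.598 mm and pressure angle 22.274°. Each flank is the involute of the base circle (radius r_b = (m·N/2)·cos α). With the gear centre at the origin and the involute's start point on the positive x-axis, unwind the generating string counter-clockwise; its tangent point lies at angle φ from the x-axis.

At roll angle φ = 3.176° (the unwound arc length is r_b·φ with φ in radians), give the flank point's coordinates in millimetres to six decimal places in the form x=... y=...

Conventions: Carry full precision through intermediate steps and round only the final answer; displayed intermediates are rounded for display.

x=89.089809 y=0.005049

class = single-mesh tooth geometry [base-circle involute, m = 2.598, 74T]
pitch radius r_p = m·N/2 = 2.598·74/2 = 96.126000
base radius r_b = r_p·cos α = 96.126000·cos 22.274° = 88.953252
roll angle φ = 3.176° = 0.05543166 rad
x = r_b·(cos φ + φ·sin φ) = 89.089809
y = r_b·(sin φ − φ·cos φ) = 0.005049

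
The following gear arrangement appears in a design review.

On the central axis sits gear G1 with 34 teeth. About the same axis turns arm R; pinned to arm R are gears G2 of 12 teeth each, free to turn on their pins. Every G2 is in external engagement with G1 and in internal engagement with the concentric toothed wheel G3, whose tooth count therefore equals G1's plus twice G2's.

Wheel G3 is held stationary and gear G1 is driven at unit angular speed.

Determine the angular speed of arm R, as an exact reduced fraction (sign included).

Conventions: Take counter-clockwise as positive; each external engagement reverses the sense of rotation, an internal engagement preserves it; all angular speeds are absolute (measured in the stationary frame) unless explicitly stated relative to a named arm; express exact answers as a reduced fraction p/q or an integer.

17/46

recognized (axles ride arm R): planetary set, 34/12/58 teeth
ring teeth: 34 + 2·12 = 58
34(ω_sun−ω_arm) = −58(ω_ring−ω_arm),  ω_ring = 0, ω_sun = 1
34(1−ω_arm) = −58(0−ω_arm)  ⇒  92·ω_arm = 34  ⇒  ω_arm = 17/46
exact speed ratio = 17/46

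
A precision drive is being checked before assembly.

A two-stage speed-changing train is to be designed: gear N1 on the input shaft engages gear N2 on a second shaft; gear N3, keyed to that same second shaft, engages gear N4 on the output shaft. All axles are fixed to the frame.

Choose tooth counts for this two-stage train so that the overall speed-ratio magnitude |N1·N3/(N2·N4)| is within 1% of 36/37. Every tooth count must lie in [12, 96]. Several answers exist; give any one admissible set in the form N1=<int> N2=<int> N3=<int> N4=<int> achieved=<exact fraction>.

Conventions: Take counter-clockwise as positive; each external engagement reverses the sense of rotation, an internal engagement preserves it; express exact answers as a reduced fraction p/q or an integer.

N1=12 N2=37 N3=36 N4=12 achieved=36/37

design class (target 36/37): fixed-axis compound train
target = 36/37 in lowest terms: an exact hit needs N1·N3 = k·36 and N2·N4 = k·37 for one integer k, every count in [12, 96]; additionally prefer no 1:1 stage (N1 ≠ N2, N3 ≠ N4)
k = 1…11: no 1:1-free in-range split of k·36 and k·37 into factor pairs; take k = 12
k = 12: N1·N3 = 432 = 12·36, N2·N4 = 444 = 37·12
achieved = 12·36/(37·12) = 36/37; |achieved − target| = 0 ≤ 9/925 ✓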